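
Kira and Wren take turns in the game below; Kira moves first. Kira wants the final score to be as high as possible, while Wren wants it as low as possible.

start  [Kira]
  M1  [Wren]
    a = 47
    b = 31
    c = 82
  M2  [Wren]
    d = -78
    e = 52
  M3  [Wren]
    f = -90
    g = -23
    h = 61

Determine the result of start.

M1 (Wren): min(47, 31, 82) = 31
M2 (Wren): min(-78, 52) = -78
M3 (Wren): min(-90, -23, 61) = -90
start (Kira): max(31, -78, -90) = 31

31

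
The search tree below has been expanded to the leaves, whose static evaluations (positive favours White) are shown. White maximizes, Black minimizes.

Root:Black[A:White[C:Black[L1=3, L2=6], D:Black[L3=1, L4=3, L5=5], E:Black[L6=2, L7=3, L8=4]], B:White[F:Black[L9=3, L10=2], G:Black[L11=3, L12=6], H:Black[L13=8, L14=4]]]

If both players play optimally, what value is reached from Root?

C (Black): min(3, 6) = 3
D (Black): min(1, 3, 5) = 1
E (Black): min(2, 3, 4) = 2
A (White): max(3, 1, 2) = 3
F (Black): min(3, 2) = 2
G (Black): min(3, 6) = 3
H (Black): min(8, 4) = 4
B (White): max(2, 3, 4) = 4
Root (Black): min(3, 4) = 3

3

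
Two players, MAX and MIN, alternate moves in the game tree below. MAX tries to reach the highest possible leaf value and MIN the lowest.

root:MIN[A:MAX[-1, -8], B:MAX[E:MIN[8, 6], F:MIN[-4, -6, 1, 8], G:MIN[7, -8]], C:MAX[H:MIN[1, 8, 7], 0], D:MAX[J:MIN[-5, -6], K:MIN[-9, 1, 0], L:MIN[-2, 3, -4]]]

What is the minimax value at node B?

E (MIN): min(8, 6) = 6
F (MIN): min(-4, -6, 1, 8) = -6
G (MIN): min(7, -8) = -8
B (MAX): max(6, -6, -8) = 6

6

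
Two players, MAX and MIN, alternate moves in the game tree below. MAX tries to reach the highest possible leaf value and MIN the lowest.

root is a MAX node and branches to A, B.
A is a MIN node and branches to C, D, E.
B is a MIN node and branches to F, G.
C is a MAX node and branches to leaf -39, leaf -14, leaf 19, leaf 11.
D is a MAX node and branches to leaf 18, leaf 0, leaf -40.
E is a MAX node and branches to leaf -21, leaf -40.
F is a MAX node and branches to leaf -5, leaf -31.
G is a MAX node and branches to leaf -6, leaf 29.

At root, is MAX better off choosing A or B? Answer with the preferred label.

B

C (MAX): max(-39, -14, 19, 11) = 19
D (MAX): max(18, 0, -40) = 18
E (MAX): max(-21, -40) = -21
A (MIN): min(19, 18, -21) = -21
F (MAX): max(-5, -31) = -5
G (MAX): max(-6, 29) = 29
B (MIN): min(-5, 29) = -5
MAX prefers the higher value; A=-21, B=-5. B is better since -5 > -21.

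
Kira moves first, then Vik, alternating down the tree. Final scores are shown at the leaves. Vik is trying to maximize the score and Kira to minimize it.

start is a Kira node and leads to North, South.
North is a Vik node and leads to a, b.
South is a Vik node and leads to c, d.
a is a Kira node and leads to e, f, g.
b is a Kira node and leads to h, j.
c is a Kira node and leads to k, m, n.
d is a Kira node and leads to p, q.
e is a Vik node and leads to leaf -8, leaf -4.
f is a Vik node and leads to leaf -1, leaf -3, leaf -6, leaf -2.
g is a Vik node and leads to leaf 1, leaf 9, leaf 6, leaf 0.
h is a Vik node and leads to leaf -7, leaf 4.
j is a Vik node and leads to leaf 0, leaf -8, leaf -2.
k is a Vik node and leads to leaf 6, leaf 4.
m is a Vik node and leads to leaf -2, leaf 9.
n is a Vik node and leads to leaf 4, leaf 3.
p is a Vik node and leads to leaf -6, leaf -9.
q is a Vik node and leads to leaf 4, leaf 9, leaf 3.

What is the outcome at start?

0

e (Vik): max(-8, -4) = -4
f (Vik): max(-1, -3, -6, -2) = -1
g (Vik): max(1, 9, 6, 0) = 9
a (Kira): min(-4, -1, 9) = -4
h (Vik): max(-7, 4) = 4
j (Vik): max(0, -8, -2) = 0
b (Kira): min(4, 0) = 0
North (Vik): max(-4, 0) = 0
k (Vik): max(6, 4) = 6
m (Vik): max(-2, 9) = 9
n (Vik): max(4, 3) = 4
c (Kira): min(6, 9, 4) = 4
p (Vik): max(-6, -9) = -6
q (Vik): max(4, 9, 3) = 9
d (Kira): min(-6, 9) = -6
South (Vik): max(4, -6) = 4
start (Kira): min(0, 4) = 0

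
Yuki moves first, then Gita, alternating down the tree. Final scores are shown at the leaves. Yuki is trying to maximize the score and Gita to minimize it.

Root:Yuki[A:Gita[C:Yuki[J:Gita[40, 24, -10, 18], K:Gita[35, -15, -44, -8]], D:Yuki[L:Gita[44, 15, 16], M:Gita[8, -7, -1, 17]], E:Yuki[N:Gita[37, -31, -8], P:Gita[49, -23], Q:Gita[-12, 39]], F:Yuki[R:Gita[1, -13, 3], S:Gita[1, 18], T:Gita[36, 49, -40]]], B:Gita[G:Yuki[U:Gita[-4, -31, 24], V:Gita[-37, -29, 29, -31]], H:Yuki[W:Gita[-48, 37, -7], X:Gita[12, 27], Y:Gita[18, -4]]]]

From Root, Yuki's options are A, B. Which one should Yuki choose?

J (Gita): min(40, 24, -10, 18) = -10
K (Gita): min(35, -15, -44, -8) = -44
C (Yuki): max(-10, -44) = -10
L (Gita): min(44, 15, 16) = 15
M (Gita): min(8, -7, -1, 17) = -7
D (Yuki): max(15, -7) = 15
N (Gita): min(37, -31, -8) = -31
P (Gita): min(49, -23) = -23
Q (Gita): min(-12, 39) = -12
E (Yuki): max(-31, -23, -12) = -12
R (Gita): min(1, -13, 3) = -13
S (Gita): min(1, 18) = 1
T (Gita): min(36, 49, -40) = -40
F (Yuki): max(-13, 1, -40) = 1
A (Gita): min(-10, 15, -12, 1) = -12
U (Gita): min(-4, -31, 24) = -31
V (Gita): min(-37, -29, 29, -31) = -37
G (Yuki): max(-31, -37) = -31
W (Gita): min(-48, 37, -7) = -48
X (Gita): min(12, 27) = 12
Y (Gita): min(18, -4) = -4
H (Yuki): max(-48, 12, -4) = 12
B (Gita): min(-31, 12) = -31
Root (Yuki): max(-12, -31) = -12
Yuki at Root wants the highest of {A=-12, B=-31}, so chooses A.

A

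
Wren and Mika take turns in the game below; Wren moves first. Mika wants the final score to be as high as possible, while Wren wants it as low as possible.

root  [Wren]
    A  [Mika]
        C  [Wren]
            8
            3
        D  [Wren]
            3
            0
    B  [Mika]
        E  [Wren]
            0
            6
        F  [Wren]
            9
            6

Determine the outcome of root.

3

C (Wren): min(8, 3) = 3
D (Wren): min(3, 0) = 0
A (Mika): max(3, 0) = 3
E (Wren): min(0, 6) = 0
F (Wren): min(9, 6) = 6
B (Mika): max(0, 6) = 6
root (Wren): min(3, 6) = 3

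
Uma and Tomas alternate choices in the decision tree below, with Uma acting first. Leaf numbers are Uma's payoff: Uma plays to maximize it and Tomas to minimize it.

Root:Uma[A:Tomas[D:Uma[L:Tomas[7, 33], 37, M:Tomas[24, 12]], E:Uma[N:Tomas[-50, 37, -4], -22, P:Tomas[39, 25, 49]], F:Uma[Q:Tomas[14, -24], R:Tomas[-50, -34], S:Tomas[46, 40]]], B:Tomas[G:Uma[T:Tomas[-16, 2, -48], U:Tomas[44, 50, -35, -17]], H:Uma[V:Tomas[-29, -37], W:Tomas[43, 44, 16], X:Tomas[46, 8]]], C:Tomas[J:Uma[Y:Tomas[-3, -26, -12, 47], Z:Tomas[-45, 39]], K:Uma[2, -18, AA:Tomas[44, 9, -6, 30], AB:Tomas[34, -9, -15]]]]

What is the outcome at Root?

L (Tomas): min(7, 33) = 7
M (Tomas): min(24, 12) = 12
D (Uma): max(7, 37, 12) = 37
N (Tomas): min(-50, 37, -4) = -50
P (Tomas): min(39, 25, 49) = 25
E (Uma): max(-50, -22, 25) = 25
Q (Tomas): min(14, -24) = -24
R (Tomas): min(-50, -34) = -50
S (Tomas): min(46, 40) = 40
F (Uma): max(-24, -50, 40) = 40
A (Tomas): min(37, 25, 40) = 25
T (Tomas): min(-16, 2, -48) = -48
U (Tomas): min(44, 50, -35, -17) = -35
G (Uma): max(-48, -35) = -35
V (Tomas): min(-29, -37) = -37
W (Tomas): min(43, 44, 16) = 16
X (Tomas): min(46, 8) = 8
H (Uma): max(-37, 16, 8) = 16
B (Tomas): min(-35, 16) = -35
Y (Tomas): min(-3, -26, -12, 47) = -26
Z (Tomas): min(-45, 39) = -45
J (Uma): max(-26, -45) = -26
AA (Tomas): min(44, 9, -6, 30) = -6
AB (Tomas): min(34, -9, -15) = -15
K (Uma): max(2, -18, -6, -15) = 2
C (Tomas): min(-26, 2) = -26
Root (Uma): max(25, -35, -26) = 25

25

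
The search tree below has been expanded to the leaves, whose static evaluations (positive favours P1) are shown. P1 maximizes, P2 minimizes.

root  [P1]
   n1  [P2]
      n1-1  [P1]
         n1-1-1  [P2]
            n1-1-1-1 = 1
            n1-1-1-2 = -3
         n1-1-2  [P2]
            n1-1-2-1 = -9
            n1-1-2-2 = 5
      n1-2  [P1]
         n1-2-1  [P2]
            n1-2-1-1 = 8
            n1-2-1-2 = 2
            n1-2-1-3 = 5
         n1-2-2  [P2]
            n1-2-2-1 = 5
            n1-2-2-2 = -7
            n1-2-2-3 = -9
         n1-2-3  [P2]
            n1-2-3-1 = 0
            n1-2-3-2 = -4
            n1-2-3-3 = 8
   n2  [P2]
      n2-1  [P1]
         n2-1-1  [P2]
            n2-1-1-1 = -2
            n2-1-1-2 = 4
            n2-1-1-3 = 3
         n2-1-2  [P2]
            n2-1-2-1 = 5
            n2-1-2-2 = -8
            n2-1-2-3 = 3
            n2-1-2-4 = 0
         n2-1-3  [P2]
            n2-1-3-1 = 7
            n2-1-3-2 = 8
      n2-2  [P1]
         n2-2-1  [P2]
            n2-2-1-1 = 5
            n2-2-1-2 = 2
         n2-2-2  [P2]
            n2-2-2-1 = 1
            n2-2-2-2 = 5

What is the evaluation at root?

n1-1-1 (P2): min(1, -3) = -3
n1-1-2 (P2): min(-9, 5) = -9
n1-1 (P1): max(-3, -9) = -3
n1-2-1 (P2): min(8, 2, 5) = 2
n1-2-2 (P2): min(5, -7, -9) = -9
n1-2-3 (P2): min(0, -4, 8) = -4
n1-2 (P1): max(2, -9, -4) = 2
n1 (P2): min(-3, 2) = -3
n2-1-1 (P2): min(-2, 4, 3) = -2
n2-1-2 (P2): min(5, -8, 3, 0) = -8
n2-1-3 (P2): min(7, 8) = 7
n2-1 (P1): max(-2, -8, 7) = 7
n2-2-1 (P2): min(5, 2) = 2
n2-2-2 (P2): min(1, 5) = 1
n2-2 (P1): max(2, 1) = 2
n2 (P2): min(7, 2) = 2
root (P1): max(-3, 2) = 2

2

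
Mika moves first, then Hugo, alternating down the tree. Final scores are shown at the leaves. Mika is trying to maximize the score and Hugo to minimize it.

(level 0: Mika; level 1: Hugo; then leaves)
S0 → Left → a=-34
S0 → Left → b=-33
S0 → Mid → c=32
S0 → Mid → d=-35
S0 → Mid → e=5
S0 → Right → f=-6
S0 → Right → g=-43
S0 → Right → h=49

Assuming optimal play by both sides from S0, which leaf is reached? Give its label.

a

Left (Hugo): min(-34, -33) = -34
Mid (Hugo): min(32, -35, 5) = -35
Right (Hugo): min(-6, -43, 49) = -43
S0 (Mika): max(-34, -35, -43) = -34
At S0, Mika picks Left (highest: -34).
At Left, Hugo picks a (lowest: -34).
Terminal value -34.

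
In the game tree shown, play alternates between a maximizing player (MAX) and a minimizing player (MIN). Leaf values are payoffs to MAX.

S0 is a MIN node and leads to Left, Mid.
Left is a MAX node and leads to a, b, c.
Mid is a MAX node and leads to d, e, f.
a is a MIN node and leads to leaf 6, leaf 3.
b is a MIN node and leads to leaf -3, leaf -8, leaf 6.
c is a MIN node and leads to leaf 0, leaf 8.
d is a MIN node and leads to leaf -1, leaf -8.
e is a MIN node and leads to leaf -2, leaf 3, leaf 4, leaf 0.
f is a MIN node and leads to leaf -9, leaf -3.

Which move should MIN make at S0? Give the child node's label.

a (MIN): min(6, 3) = 3
b (MIN): min(-3, -8, 6) = -8
c (MIN): min(0, 8) = 0
Left (MAX): max(3, -8, 0) = 3
d (MIN): min(-1, -8) = -8
e (MIN): min(-2, 3, 4, 0) = -2
f (MIN): min(-9, -3) = -9
Mid (MAX): max(-8, -2, -9) = -2
S0 (MIN): min(3, -2) = -2
MIN at S0 wants the lowest of {Left=3, Mid=-2}, so chooses Mid.

Mid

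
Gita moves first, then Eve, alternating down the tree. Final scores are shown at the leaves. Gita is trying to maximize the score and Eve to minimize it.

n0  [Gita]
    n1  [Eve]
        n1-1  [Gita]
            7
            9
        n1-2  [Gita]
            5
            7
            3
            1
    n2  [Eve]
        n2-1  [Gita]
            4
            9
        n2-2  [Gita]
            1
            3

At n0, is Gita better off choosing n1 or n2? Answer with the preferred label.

n1

n1-1 (Gita): max(7, 9) = 9
n1-2 (Gita): max(5, 7, 3, 1) = 7
n1 (Eve): min(9, 7) = 7
n2-1 (Gita): max(4, 9) = 9
n2-2 (Gita): max(1, 3) = 3
n2 (Eve): min(9, 3) = 3
Gita prefers the higher value; n1=7, n2=3. n1 is better since 7 > 3.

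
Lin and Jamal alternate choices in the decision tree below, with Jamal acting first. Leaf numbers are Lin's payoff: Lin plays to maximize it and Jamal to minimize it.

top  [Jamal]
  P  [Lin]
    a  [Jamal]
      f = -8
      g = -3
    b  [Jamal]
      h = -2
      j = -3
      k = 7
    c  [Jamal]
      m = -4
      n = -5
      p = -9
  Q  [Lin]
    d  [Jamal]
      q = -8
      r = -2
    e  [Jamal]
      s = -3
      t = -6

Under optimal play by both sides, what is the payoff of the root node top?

-6

a (Jamal): min(-8, -3) = -8
b (Jamal): min(-2, -3, 7) = -3
c (Jamal): min(-4, -5, -9) = -9
P (Lin): max(-8, -3, -9) = -3
d (Jamal): min(-8, -2) = -8
e (Jamal): min(-3, -6) = -6
Q (Lin): max(-8, -6) = -6
top (Jamal): min(-3, -6) = -6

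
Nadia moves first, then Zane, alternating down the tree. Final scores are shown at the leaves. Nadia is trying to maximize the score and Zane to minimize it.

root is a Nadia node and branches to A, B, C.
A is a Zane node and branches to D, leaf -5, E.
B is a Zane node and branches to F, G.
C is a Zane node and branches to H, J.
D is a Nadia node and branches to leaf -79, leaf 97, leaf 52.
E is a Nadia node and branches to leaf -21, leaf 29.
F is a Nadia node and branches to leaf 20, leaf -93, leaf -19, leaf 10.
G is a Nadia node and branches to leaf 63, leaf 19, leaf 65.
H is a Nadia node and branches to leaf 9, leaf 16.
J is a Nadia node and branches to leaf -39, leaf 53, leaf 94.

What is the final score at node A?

D (Nadia): max(-79, 97, 52) = 97
E (Nadia): max(-21, 29) = 29
A (Zane): min(97, -5, 29) = -5

-5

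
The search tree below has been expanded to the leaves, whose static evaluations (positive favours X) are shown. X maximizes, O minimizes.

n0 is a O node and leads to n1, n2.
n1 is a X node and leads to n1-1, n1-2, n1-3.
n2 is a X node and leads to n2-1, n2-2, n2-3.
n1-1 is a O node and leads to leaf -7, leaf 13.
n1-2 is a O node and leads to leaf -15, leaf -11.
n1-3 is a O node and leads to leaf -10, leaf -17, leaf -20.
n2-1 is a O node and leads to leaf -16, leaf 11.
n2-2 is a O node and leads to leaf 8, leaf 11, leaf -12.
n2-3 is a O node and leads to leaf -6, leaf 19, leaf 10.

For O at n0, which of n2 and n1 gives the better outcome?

n2-1 (O): min(-16, 11) = -16
n2-2 (O): min(8, 11, -12) = -12
n2-3 (O): min(-6, 19, 10) = -6
n2 (X): max(-16, -12, -6) = -6
n1-1 (O): min(-7, 13) = -7
n1-2 (O): min(-15, -11) = -15
n1-3 (O): min(-10, -17, -20) = -20
n1 (X): max(-7, -15, -20) = -7
O prefers the lower value; n2=-6, n1=-7. n1 is better since -7 < -6.

n1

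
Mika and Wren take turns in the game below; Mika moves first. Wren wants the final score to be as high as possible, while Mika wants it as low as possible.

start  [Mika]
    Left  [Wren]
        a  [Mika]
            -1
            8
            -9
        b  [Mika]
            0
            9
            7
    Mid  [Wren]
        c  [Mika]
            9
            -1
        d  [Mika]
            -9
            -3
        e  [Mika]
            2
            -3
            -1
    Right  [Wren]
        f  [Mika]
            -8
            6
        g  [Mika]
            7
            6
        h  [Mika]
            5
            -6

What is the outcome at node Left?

a (Mika): min(-1, 8, -9) = -9
b (Mika): min(0, 9, 7) = 0
Left (Wren): max(-9, 0) = 0

0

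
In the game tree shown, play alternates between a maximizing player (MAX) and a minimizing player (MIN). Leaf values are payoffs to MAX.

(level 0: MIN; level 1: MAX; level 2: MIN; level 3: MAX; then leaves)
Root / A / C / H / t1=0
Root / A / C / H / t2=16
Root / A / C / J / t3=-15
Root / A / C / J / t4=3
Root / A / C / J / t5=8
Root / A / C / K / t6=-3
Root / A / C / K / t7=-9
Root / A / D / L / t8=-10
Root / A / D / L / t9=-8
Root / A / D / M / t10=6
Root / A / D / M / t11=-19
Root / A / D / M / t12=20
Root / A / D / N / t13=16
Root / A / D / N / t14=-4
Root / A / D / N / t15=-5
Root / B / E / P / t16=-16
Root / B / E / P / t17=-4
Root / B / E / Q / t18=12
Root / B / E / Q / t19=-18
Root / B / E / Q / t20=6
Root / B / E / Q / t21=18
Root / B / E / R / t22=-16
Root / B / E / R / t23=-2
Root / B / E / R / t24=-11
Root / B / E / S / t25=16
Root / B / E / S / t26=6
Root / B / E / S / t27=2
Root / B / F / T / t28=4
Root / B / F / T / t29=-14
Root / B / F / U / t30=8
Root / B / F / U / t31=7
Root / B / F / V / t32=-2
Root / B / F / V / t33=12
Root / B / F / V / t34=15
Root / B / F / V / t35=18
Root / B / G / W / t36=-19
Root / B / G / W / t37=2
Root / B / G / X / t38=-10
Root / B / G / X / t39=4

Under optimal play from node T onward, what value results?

T (MAX): max(4, -14) = 4

4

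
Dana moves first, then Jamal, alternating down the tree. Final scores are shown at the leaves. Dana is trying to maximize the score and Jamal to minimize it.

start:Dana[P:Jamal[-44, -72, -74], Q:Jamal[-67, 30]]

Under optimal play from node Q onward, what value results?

Q (Jamal): min(-67, 30) = -67

-67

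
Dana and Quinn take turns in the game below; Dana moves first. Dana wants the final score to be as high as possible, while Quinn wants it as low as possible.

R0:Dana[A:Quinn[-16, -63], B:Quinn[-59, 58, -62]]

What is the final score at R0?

A (Quinn): min(-16, -63) = -63
B (Quinn): min(-59, 58, -62) = -62
R0 (Dana): max(-63, -62) = -62

-62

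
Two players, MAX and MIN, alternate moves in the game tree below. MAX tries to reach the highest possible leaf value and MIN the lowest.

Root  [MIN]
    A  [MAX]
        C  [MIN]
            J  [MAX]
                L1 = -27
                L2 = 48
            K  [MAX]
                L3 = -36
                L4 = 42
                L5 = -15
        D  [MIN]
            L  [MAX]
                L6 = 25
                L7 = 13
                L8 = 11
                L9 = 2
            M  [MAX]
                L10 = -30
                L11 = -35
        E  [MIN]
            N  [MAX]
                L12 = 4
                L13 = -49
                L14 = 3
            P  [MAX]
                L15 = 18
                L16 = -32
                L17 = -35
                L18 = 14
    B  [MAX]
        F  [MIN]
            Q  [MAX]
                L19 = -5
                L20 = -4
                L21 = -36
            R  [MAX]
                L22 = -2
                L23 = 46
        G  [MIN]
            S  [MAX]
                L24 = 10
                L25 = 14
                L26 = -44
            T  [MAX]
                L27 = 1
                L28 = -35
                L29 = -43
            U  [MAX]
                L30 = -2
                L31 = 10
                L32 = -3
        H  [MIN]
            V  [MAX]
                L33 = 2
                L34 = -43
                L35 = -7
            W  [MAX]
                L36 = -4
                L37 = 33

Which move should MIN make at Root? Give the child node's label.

B

J (MAX): max(-27, 48) = 48
K (MAX): max(-36, 42, -15) = 42
C (MIN): min(48, 42) = 42
L (MAX): max(25, 13, 11, 2) = 25
M (MAX): max(-30, -35) = -30
D (MIN): min(25, -30) = -30
N (MAX): max(4, -49, 3) = 4
P (MAX): max(18, -32, -35, 14) = 18
E (MIN): min(4, 18) = 4
A (MAX): max(42, -30, 4) = 42
Q (MAX): max(-5, -4, -36) = -4
R (MAX): max(-2, 46) = 46
F (MIN): min(-4, 46) = -4
S (MAX): max(10, 14, -44) = 14
T (MAX): max(1, -35, -43) = 1
U (MAX): max(-2, 10, -3) = 10
G (MIN): min(14, 1, 10) = 1
V (MAX): max(2, -43, -7) = 2
W (MAX): max(-4, 33) = 33
H (MIN): min(2, 33) = 2
B (MAX): max(-4, 1, 2) = 2
Root (MIN): min(42, 2) = 2
MIN at Root wants the lowest of {A=42, B=2}, so chooses B.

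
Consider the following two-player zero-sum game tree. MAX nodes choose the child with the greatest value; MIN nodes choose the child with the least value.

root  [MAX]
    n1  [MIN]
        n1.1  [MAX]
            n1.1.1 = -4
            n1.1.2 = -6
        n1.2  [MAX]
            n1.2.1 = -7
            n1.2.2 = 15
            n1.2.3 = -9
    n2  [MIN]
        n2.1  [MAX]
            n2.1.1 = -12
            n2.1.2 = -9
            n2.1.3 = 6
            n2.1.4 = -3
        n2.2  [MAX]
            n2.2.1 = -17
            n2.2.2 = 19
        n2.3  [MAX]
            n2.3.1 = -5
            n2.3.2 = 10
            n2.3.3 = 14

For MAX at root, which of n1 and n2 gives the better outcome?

n1.1 (MAX): max(-4, -6) = -4
n1.2 (MAX): max(-7, 15, -9) = 15
n1 (MIN): min(-4, 15) = -4
n2.1 (MAX): max(-12, -9, 6, -3) = 6
n2.2 (MAX): max(-17, 19) = 19
n2.3 (MAX): max(-5, 10, 14) = 14
n2 (MIN): min(6, 19, 14) = 6
MAX prefers the higher value; n1=-4, n2=6. n2 is better since 6 > -4.

n2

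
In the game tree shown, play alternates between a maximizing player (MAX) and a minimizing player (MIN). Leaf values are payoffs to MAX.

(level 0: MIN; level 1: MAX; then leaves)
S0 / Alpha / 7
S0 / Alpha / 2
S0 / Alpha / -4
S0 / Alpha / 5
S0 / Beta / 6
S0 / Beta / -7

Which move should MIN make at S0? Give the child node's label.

Beta

Alpha (MAX): max(7, 2, -4, 5) = 7
Beta (MAX): max(6, -7) = 6
S0 (MIN): min(7, 6) = 6
MIN at S0 wants the lowest of {Alpha=7, Beta=6}, so chooses Beta.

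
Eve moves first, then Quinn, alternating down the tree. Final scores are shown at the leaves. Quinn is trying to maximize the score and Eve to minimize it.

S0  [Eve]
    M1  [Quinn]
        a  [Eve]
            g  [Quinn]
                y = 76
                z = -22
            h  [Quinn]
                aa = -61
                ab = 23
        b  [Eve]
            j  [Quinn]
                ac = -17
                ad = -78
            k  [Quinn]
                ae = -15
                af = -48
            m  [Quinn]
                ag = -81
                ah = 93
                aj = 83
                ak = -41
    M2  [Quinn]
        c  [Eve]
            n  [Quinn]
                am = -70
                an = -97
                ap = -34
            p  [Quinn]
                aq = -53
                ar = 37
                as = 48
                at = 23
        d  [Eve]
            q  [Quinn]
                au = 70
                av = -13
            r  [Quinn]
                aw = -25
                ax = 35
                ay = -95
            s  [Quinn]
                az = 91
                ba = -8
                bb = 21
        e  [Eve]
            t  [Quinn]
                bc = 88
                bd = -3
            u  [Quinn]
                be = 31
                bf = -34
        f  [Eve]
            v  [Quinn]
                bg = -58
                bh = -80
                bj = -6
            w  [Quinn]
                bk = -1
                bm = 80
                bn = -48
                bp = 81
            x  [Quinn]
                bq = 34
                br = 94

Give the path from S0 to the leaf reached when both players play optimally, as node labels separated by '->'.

g (Quinn): max(76, -22) = 76
h (Quinn): max(-61, 23) = 23
a (Eve): min(76, 23) = 23
j (Quinn): max(-17, -78) = -17
k (Quinn): max(-15, -48) = -15
m (Quinn): max(-81, 93, 83, -41) = 93
b (Eve): min(-17, -15, 93) = -17
M1 (Quinn): max(23, -17) = 23
n (Quinn): max(-70, -97, -34) = -34
p (Quinn): max(-53, 37, 48, 23) = 48
c (Eve): min(-34, 48) = -34
q (Quinn): max(70, -13) = 70
r (Quinn): max(-25, 35, -95) = 35
s (Quinn): max(91, -8, 21) = 91
d (Eve): min(70, 35, 91) = 35
t (Quinn): max(88, -3) = 88
u (Quinn): max(31, -34) = 31
e (Eve): min(88, 31) = 31
v (Quinn): max(-58, -80, -6) = -6
w (Quinn): max(-1, 80, -48, 81) = 81
x (Quinn): max(34, 94) = 94
f (Eve): min(-6, 81, 94) = -6
M2 (Quinn): max(-34, 35, 31, -6) = 35
S0 (Eve): min(23, 35) = 23
At S0, Eve picks M1 (lowest: 23).
At M1, Quinn picks a (highest: 23).
At a, Eve picks h (lowest: 23).
At h, Quinn picks ab (highest: 23).
Terminal value 23.

S0 -> M1 -> a -> h -> ab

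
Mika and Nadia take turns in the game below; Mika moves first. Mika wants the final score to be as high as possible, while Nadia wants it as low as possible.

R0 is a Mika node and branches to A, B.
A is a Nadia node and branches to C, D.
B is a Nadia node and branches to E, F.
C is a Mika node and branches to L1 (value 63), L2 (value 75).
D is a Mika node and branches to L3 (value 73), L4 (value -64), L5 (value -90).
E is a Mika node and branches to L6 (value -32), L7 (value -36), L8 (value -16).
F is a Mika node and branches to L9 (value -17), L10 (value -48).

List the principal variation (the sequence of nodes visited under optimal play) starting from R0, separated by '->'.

C (Mika): max(63, 75) = 75
D (Mika): max(73, -64, -90) = 73
A (Nadia): min(75, 73) = 73
E (Mika): max(-32, -36, -16) = -16
F (Mika): max(-17, -48) = -17
B (Nadia): min(-16, -17) = -17
R0 (Mika): max(73, -17) = 73
At R0, Mika picks A (highest: 73).
At A, Nadia picks D (lowest: 73).
At D, Mika picks L3 (highest: 73).
Terminal value 73.

R0 -> A -> D -> L3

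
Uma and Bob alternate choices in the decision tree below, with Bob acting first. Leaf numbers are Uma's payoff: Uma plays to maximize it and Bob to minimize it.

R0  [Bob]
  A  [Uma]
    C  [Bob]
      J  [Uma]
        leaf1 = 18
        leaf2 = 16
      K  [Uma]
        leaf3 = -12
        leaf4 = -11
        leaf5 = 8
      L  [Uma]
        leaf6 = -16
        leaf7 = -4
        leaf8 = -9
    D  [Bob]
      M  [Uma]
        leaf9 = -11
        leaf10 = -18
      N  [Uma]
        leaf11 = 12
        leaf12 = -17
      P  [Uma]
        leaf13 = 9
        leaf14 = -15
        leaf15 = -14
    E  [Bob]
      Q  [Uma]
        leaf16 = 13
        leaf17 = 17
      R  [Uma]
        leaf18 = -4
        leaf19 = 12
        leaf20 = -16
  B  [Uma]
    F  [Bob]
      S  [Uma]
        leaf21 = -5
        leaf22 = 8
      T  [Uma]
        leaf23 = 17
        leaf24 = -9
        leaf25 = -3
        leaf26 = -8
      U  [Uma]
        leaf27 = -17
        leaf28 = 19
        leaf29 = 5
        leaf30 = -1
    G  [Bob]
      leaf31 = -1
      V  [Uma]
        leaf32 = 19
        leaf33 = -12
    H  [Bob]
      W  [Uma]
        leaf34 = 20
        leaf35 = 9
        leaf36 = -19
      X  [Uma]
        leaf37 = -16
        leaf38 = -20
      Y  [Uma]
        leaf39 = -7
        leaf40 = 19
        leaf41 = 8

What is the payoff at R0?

8

J (Uma): max(18, 16) = 18
K (Uma): max(-12, -11, 8) = 8
L (Uma): max(-16, -4, -9) = -4
C (Bob): min(18, 8, -4) = -4
M (Uma): max(-11, -18) = -11
N (Uma): max(12, -17) = 12
P (Uma): max(9, -15, -14) = 9
D (Bob): min(-11, 12, 9) = -11
Q (Uma): max(13, 17) = 17
R (Uma): max(-4, 12, -16) = 12
E (Bob): min(17, 12) = 12
A (Uma): max(-4, -11, 12) = 12
S (Uma): max(-5, 8) = 8
T (Uma): max(17, -9, -3, -8) = 17
U (Uma): max(-17, 19, 5, -1) = 19
F (Bob): min(8, 17, 19) = 8
V (Uma): max(19, -12) = 19
G (Bob): min(-1, 19) = -1
W (Uma): max(20, 9, -19) = 20
X (Uma): max(-16, -20) = -16
Y (Uma): max(-7, 19, 8) = 19
H (Bob): min(20, -16, 19) = -16
B (Uma): max(8, -1, -16) = 8
R0 (Bob): min(12, 8) = 8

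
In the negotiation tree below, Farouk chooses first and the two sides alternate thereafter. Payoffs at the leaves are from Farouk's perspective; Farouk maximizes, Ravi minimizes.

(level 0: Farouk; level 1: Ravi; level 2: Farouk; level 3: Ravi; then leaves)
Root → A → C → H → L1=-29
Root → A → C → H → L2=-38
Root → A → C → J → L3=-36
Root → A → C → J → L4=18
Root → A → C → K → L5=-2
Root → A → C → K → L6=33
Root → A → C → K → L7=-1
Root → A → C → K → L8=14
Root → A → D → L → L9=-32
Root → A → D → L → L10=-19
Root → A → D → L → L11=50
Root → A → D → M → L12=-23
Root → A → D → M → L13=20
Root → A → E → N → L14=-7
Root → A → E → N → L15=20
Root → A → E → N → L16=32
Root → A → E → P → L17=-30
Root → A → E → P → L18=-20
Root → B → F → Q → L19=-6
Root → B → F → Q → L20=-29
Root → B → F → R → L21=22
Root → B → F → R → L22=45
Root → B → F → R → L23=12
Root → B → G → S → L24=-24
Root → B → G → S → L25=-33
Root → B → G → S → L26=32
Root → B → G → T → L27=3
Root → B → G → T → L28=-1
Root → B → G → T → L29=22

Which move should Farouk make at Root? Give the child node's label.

H (Ravi): min(-29, -38) = -38
J (Ravi): min(-36, 18) = -36
K (Ravi): min(-2, 33, -1, 14) = -2
C (Farouk): max(-38, -36, -2) = -2
L (Ravi): min(-32, -19, 50) = -32
M (Ravi): min(-23, 20) = -23
D (Farouk): max(-32, -23) = -23
N (Ravi): min(-7, 20, 32) = -7
P (Ravi): min(-30, -20) = -30
E (Farouk): max(-7, -30) = -7
A (Ravi): min(-2, -23, -7) = -23
Q (Ravi): min(-6, -29) = -29
R (Ravi): min(22, 45, 12) = 12
F (Farouk): max(-29, 12) = 12
S (Ravi): min(-24, -33, 32) = -33
T (Ravi): min(3, -1, 22) = -1
G (Farouk): max(-33, -1) = -1
B (Ravi): min(12, -1) = -1
Root (Farouk): max(-23, -1) = -1
Farouk at Root wants the highest of {A=-23, B=-1}, so chooses B.

B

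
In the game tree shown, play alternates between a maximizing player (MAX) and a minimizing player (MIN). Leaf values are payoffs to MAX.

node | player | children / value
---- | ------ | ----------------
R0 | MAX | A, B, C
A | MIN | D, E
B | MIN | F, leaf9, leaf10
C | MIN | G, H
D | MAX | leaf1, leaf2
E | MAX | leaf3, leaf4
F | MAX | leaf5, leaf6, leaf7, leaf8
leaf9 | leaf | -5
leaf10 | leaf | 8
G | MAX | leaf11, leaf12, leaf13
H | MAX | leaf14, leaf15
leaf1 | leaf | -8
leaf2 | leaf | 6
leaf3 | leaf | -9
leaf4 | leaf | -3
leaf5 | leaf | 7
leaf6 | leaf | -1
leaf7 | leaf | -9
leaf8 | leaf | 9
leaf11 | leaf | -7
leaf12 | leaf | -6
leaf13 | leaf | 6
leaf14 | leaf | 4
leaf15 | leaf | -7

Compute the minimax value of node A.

D (MAX): max(-8, 6) = 6
E (MAX): max(-9, -3) = -3
A (MIN): min(6, -3) = -3

-3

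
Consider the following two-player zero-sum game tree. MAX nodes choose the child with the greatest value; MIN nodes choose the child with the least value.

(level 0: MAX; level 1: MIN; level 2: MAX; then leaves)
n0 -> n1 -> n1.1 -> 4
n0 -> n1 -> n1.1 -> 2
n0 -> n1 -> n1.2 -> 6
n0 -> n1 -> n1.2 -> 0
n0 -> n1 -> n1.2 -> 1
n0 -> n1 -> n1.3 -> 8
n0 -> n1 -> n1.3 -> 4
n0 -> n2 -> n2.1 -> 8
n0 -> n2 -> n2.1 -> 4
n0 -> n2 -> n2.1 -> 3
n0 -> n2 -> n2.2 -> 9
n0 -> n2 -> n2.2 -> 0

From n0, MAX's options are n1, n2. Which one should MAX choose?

n2

n1.1 (MAX): max(4, 2) = 4
n1.2 (MAX): max(6, 0, 1) = 6
n1.3 (MAX): max(8, 4) = 8
n1 (MIN): min(4, 6, 8) = 4
n2.1 (MAX): max(8, 4, 3) = 8
n2.2 (MAX): max(9, 0) = 9
n2 (MIN): min(8, 9) = 8
n0 (MAX): max(4, 8) = 8
MAX at n0 wants the highest of {n1=4, n2=8}, so chooses n2.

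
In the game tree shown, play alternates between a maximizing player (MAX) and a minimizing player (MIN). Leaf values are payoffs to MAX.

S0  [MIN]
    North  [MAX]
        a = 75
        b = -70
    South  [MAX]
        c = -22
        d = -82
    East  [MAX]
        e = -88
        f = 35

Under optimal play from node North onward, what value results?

North (MAX): max(75, -70) = 75

75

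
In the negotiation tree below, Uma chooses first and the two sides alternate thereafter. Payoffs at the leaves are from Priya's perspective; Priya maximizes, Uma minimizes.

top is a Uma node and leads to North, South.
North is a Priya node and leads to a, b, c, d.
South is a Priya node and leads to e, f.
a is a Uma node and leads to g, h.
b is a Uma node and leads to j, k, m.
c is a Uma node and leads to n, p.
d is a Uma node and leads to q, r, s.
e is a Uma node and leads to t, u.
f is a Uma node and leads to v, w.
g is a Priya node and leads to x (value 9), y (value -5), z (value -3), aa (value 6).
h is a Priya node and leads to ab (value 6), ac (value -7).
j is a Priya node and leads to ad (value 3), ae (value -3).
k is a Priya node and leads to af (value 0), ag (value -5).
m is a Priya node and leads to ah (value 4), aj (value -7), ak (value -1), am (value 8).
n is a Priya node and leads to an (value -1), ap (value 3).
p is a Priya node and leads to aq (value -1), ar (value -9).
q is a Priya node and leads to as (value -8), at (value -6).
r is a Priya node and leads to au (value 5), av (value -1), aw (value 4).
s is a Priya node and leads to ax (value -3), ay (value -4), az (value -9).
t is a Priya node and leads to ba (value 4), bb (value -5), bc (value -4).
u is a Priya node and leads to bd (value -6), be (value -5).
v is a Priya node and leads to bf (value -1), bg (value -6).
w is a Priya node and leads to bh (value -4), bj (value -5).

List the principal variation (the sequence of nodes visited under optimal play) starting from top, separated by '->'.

top -> South -> f -> w -> bh

g (Priya): max(9, -5, -3, 6) = 9
h (Priya): max(6, -7) = 6
a (Uma): min(9, 6) = 6
j (Priya): max(3, -3) = 3
k (Priya): max(0, -5) = 0
m (Priya): max(4, -7, -1, 8) = 8
b (Uma): min(3, 0, 8) = 0
n (Priya): max(-1, 3) = 3
p (Priya): max(-1, -9) = -1
c (Uma): min(3, -1) = -1
q (Priya): max(-8, -6) = -6
r (Priya): max(5, -1, 4) = 5
s (Priya): max(-3, -4, -9) = -3
d (Uma): min(-6, 5, -3) = -6
North (Priya): max(6, 0, -1, -6) = 6
t (Priya): max(4, -5, -4) = 4
u (Priya): max(-6, -5) = -5
e (Uma): min(4, -5) = -5
v (Priya): max(-1, -6) = -1
w (Priya): max(-4, -5) = -4
f (Uma): min(-1, -4) = -4
South (Priya): max(-5, -4) = -4
top (Uma): min(6, -4) = -4
At top, Uma picks South (lowest: -4).
At South, Priya picks f (highest: -4).
At f, Uma picks w (lowest: -4).
At w, Priya picks bh (highest: -4).
Terminal value -4.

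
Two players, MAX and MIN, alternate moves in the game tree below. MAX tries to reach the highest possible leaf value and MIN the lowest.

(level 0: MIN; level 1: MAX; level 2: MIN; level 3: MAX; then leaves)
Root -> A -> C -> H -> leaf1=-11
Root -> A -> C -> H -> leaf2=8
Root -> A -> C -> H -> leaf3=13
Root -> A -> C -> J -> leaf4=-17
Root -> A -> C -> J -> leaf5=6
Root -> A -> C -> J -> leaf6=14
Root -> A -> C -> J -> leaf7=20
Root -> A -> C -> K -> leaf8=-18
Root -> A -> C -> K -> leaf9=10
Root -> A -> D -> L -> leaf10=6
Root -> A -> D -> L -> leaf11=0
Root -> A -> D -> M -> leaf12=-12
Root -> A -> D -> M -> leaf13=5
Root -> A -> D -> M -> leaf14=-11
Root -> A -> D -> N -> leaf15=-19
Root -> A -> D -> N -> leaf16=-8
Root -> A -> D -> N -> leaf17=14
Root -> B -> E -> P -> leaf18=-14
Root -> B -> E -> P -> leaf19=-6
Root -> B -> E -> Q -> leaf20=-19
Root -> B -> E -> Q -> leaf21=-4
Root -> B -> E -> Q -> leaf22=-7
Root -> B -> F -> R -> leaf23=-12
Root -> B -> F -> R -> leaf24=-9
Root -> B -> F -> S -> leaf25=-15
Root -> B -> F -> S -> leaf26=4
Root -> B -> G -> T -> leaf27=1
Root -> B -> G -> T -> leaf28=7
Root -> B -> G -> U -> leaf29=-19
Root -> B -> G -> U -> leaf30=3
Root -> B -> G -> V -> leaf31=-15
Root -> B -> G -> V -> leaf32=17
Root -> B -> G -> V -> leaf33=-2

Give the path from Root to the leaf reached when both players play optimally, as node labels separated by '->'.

Root -> B -> G -> U -> leaf30

H (MAX): max(-11, 8, 13) = 13
J (MAX): max(-17, 6, 14, 20) = 20
K (MAX): max(-18, 10) = 10
C (MIN): min(13, 20, 10) = 10
L (MAX): max(6, 0) = 6
M (MAX): max(-12, 5, -11) = 5
N (MAX): max(-19, -8, 14) = 14
D (MIN): min(6, 5, 14) = 5
A (MAX): max(10, 5) = 10
P (MAX): max(-14, -6) = -6
Q (MAX): max(-19, -4, -7) = -4
E (MIN): min(-6, -4) = -6
R (MAX): max(-12, -9) = -9
S (MAX): max(-15, 4) = 4
F (MIN): min(-9, 4) = -9
T (MAX): max(1, 7) = 7
U (MAX): max(-19, 3) = 3
V (MAX): max(-15, 17, -2) = 17
G (MIN): min(7, 3, 17) = 3
B (MAX): max(-6, -9, 3) = 3
Root (MIN): min(10, 3) = 3
At Root, MIN picks B (lowest: 3).
At B, MAX picks G (highest: 3).
At G, MIN picks U (lowest: 3).
At U, MAX picks leaf30 (highest: 3).
Terminal value 3.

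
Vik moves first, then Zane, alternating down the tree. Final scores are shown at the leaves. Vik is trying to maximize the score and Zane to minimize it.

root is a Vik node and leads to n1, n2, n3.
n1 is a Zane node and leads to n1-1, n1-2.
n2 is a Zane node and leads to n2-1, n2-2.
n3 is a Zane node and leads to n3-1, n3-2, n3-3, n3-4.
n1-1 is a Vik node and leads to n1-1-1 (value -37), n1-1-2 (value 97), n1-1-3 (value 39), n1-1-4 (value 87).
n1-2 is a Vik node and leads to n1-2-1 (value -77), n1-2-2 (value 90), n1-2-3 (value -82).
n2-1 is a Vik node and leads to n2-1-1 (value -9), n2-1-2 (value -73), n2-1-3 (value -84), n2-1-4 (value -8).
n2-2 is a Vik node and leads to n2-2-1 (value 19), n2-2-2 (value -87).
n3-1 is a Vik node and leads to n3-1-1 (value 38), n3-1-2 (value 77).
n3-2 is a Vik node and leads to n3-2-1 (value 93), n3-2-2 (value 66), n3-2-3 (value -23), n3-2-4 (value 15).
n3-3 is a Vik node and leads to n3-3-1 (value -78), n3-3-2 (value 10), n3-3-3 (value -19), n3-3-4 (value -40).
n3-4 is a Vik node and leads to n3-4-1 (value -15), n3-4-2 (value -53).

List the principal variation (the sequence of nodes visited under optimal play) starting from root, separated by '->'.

n1-1 (Vik): max(-37, 97, 39, 87) = 97
n1-2 (Vik): max(-77, 90, -82) = 90
n1 (Zane): min(97, 90) = 90
n2-1 (Vik): max(-9, -73, -84, -8) = -8
n2-2 (Vik): max(19, -87) = 19
n2 (Zane): min(-8, 19) = -8
n3-1 (Vik): max(38, 77) = 77
n3-2 (Vik): max(93, 66, -23, 15) = 93
n3-3 (Vik): max(-78, 10, -19, -40) = 10
n3-4 (Vik): max(-15, -53) = -15
n3 (Zane): min(77, 93, 10, -15) = -15
root (Vik): max(90, -8, -15) = 90
At root, Vik picks n1 (highest: 90).
At n1, Zane picks n1-2 (lowest: 90).
At n1-2, Vik picks n1-2-2 (highest: 90).
Terminal value 90.

root -> n1 -> n1-2 -> n1-2-2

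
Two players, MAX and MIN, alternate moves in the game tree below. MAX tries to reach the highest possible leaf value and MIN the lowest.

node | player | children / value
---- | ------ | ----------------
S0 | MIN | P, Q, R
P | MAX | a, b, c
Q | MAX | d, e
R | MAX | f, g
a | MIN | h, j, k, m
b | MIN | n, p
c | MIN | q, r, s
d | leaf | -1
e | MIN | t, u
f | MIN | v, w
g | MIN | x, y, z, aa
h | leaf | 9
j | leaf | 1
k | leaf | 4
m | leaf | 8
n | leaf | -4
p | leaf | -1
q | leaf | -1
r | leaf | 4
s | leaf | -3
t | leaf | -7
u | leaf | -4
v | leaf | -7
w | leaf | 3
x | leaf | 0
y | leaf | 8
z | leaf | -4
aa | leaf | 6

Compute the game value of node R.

-4

f (MIN): min(-7, 3) = -7
g (MIN): min(0, 8, -4, 6) = -4
R (MAX): max(-7, -4) = -4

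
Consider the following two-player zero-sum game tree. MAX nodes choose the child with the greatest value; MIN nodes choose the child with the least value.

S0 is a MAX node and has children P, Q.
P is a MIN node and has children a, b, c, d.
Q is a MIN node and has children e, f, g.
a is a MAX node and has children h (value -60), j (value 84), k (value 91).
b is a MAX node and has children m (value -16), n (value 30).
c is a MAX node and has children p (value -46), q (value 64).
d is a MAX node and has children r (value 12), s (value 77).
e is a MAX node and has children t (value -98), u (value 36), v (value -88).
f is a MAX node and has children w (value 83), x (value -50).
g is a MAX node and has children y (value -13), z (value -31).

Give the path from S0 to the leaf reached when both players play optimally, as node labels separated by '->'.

a (MAX): max(-60, 84, 91) = 91
b (MAX): max(-16, 30) = 30
c (MAX): max(-46, 64) = 64
d (MAX): max(12, 77) = 77
P (MIN): min(91, 30, 64, 77) = 30
e (MAX): max(-98, 36, -88) = 36
f (MAX): max(83, -50) = 83
g (MAX): max(-13, -31) = -13
Q (MIN): min(36, 83, -13) = -13
S0 (MAX): max(30, -13) = 30
At S0, MAX picks P (highest: 30).
At P, MIN picks b (lowest: 30).
At b, MAX picks n (highest: 30).
Terminal value 30.

S0 -> P -> b -> n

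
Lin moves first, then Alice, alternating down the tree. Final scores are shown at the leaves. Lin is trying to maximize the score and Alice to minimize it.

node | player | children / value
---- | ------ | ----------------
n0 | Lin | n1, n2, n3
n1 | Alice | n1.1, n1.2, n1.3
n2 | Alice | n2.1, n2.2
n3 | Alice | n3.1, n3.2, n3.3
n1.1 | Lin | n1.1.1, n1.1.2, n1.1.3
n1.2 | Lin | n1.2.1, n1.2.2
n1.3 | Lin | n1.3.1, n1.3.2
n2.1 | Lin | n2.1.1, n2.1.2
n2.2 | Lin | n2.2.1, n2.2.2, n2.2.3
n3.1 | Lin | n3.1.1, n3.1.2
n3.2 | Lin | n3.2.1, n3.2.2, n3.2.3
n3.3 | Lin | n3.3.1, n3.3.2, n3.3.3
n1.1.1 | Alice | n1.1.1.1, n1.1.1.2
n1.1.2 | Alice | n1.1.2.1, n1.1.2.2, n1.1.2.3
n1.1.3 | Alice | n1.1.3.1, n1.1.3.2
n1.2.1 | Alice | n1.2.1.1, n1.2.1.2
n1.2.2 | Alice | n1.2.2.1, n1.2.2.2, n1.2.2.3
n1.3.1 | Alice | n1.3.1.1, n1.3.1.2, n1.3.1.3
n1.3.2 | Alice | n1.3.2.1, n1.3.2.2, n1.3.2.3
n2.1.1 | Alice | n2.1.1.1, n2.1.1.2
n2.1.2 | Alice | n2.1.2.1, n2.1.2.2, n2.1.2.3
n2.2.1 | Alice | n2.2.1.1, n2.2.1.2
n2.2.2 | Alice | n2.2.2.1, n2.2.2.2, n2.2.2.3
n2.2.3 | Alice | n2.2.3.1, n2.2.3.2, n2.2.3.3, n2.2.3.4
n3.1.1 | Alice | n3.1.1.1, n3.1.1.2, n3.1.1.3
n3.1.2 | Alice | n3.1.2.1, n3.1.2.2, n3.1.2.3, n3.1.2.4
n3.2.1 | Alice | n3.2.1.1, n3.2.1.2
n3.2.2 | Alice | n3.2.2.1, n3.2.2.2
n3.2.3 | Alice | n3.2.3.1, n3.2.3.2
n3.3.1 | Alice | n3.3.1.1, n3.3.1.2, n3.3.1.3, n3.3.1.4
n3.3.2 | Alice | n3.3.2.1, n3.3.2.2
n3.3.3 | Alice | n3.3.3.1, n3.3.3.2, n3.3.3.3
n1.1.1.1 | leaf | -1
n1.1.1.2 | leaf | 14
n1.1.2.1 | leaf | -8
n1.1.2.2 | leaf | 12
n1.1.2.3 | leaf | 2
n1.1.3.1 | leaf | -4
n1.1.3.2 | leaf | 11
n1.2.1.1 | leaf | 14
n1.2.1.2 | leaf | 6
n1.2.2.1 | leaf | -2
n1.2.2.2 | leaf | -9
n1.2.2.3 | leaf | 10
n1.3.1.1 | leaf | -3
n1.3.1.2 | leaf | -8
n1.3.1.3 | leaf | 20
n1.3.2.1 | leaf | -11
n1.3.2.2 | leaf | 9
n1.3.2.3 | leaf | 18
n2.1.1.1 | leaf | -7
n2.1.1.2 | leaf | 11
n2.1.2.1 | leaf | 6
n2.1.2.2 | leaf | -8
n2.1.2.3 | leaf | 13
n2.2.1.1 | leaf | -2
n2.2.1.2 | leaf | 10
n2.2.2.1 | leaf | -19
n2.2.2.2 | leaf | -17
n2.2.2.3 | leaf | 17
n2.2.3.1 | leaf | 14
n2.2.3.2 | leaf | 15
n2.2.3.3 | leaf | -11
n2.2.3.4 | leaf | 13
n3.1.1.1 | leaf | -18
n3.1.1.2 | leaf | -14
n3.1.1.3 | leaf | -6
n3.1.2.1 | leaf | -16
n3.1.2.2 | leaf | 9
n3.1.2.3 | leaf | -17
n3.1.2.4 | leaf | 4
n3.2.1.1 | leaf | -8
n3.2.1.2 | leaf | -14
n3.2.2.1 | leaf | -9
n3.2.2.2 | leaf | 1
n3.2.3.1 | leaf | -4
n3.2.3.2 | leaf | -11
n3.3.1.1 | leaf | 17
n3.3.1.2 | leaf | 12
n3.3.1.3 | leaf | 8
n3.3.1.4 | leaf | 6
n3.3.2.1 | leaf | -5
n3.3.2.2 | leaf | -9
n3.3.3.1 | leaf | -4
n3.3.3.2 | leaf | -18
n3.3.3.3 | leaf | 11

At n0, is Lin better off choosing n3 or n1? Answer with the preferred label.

n3.1.1 (Alice): min(-18, -14, -6) = -18
n3.1.2 (Alice): min(-16, 9, -17, 4) = -17
n3.1 (Lin): max(-18, -17) = -17
n3.2.1 (Alice): min(-8, -14) = -14
n3.2.2 (Alice): min(-9, 1) = -9
n3.2.3 (Alice): min(-4, -11) = -11
n3.2 (Lin): max(-14, -9, -11) = -9
n3.3.1 (Alice): min(17, 12, 8, 6) = 6
n3.3.2 (Alice): min(-5, -9) = -9
n3.3.3 (Alice): min(-4, -18, 11) = -18
n3.3 (Lin): max(6, -9, -18) = 6
n3 (Alice): min(-17, -9, 6) = -17
n1.1.1 (Alice): min(-1, 14) = -1
n1.1.2 (Alice): min(-8, 12, 2) = -8
n1.1.3 (Alice): min(-4, 11) = -4
n1.1 (Lin): max(-1, -8, -4) = -1
n1.2.1 (Alice): min(14, 6) = 6
n1.2.2 (Alice): min(-2, -9, 10) = -9
n1.2 (Lin): max(6, -9) = 6
n1.3.1 (Alice): min(-3, -8, 20) = -8
n1.3.2 (Alice): min(-11, 9, 18) = -11
n1.3 (Lin): max(-8, -11) = -8
n1 (Alice): min(-1, 6, -8) = -8
Lin prefers the higher value; n3=-17, n1=-8. n1 is better since -8 > -17.

n1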